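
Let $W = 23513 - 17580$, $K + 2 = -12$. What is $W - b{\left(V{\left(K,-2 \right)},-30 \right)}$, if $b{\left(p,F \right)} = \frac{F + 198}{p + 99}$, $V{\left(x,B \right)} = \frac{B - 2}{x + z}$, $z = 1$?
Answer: $\frac{7657319}{1291} \approx 5931.3$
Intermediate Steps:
$K = -14$ ($K = -2 - 12 = -14$)
$V{\left(x,B \right)} = \frac{-2 + B}{1 + x}$ ($V{\left(x,B \right)} = \frac{B - 2}{x + 1} = \frac{-2 + B}{1 + x}$)
$b{\left(p,F \right)} = \frac{198 + F}{99 + p}$
$W = 5933$
$W - b{\left(V{\left(K,-2 \right)},-30 \right)} = 5933 - \frac{198 - 30}{99 + \frac{-2 - 2}{1 - 14}} = 5933 - \frac{1}{99 + \frac{1}{-13} \left(-4\right)} 168 = 5933 - \frac{1}{99 - - \frac{4}{13}} \cdot 168 = 5933 - \frac{1}{99 + \frac{4}{13}} \cdot 168 = 5933 - \frac{1}{\frac{1291}{13}} \cdot 168 = 5933 - \frac{13}{1291} \cdot 168 = 5933 - \frac{2184}{1291} = \frac{7657319}{1291}$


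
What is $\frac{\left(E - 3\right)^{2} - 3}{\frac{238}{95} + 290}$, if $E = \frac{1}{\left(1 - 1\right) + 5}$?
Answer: $\frac{2299}{138940} \approx 0.016547$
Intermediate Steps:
$E = \frac{1}{5}$ ($E = \frac{1}{0 + 5} = \frac{1}{5} \approx 0.2$)
$\frac{\left(E - 3\right)^{2} - 3}{\frac{238}{95} + 290} = \frac{\left(\frac{1}{5} - 3\right)^{2} - 3}{\frac{238}{95} + 290} = \frac{\left(- \frac{14}{5}\right)^{2} - 3}{238 \cdot \frac{1}{95} + 290} = \frac{\frac{196}{25} - 3}{\frac{238}{95} + 290} = \frac{121}{25 \cdot \frac{27788}{95}} = \frac{121}{25} \cdot \frac{95}{27788} = \frac{2299}{138940}$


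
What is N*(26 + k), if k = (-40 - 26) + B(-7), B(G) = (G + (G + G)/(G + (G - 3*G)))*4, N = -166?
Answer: 12616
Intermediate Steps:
B(G) = -8 + 4*G (B(G) = (G + (2*G)/(G - 2*G))*4 = (G + (2*G)/((-G)))*4 = (G + (2*G)*(-1/G))*4 = (G - 2)*4 = (-2 + G)*4 = -8 + 4*G)
k = -102 (k = (-40 - 26) + (-8 + 4*(-7)) = -66 + (-8 - 28) = -66 - 36 = -102)
N*(26 + k) = -166*(26 - 102) = -166*(-76) = 12616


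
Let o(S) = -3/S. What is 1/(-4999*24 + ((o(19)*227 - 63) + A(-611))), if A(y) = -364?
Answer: -19/2288338 ≈ -8.3030e-6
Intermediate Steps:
1/(-4999*24 + ((o(19)*227 - 63) + A(-611))) = 1/(-4999*24 + ((-3/19*227 - 63) - 364)) = 1/(-119976 + ((-3*1/19*227 - 63) - 364)) = 1/(-119976 + ((-3/19*227 - 63) - 364)) = 1/(-119976 + ((-681/19 - 63) - 364)) = 1/(-119976 + (-1878/19 - 364)) = 1/(-119976 - 8794/19) = 1/(-2288338/19) = -19/2288338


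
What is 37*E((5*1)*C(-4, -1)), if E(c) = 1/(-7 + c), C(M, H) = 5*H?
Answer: -37/32 ≈ -1.1563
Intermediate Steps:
37*E((5*1)*C(-4, -1)) = 37/(-7 + (5*1)*(5*(-1))) = 37/(-7 + 5*(-5)) = 37/(-7 - 25) = 37/(-32) = 37*(-1/32) = -37/32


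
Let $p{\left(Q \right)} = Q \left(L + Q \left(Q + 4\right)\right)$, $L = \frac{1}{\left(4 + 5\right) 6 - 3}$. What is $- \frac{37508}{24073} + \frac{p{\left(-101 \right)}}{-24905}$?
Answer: $\frac{1167189682964}{30576441315} \approx 38.173$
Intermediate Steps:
$L = \frac{1}{51}$ ($L = \frac{1}{9 \cdot 6 - 3} = \frac{1}{54 - 3} = \frac{1}{51} \approx 0.019608$)
$p{\left(Q \right)} = Q \left(\frac{1}{51} + Q \left(4 + Q\right)\right)$ ($p{\left(Q \right)} = Q \left(\frac{1}{51} + Q \left(Q + 4\right)\right) = Q \left(\frac{1}{51} + Q \left(4 + Q\right)\right)$)
$- \frac{37508}{24073} + \frac{p{\left(-101 \right)}}{-24905} = - \frac{37508}{24073} + \frac{\left(-101\right) \left(\frac{1}{51} + \left(-101\right)^{2} + 4 \left(-101\right)\right)}{-24905} = \left(-37508\right) \frac{1}{24073} + - 101 \left(\frac{1}{51} + 10201 - 404\right) \left(- \frac{1}{24905}\right) = - \frac{37508}{24073} + \left(-101\right) \frac{499648}{51} \left(- \frac{1}{24905}\right) = - \frac{37508}{24073} - - \frac{50464448}{1270155} = - \frac{37508}{24073} + \frac{50464448}{1270155} = \frac{1167189682964}{30576441315}$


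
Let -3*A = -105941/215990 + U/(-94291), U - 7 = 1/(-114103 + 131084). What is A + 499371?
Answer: 172699312326229652767/345833570181290 ≈ 4.9937e+5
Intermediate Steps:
U = 118868/16981 (U = 7 + 1/(-114103 + 131084) = 7 + 1/16981 = 118868/16981 ≈ 7.0001)
A = 56551228684177/345833570181290 (A = -(-105941/215990 + (118868/16981)/(-94291))/3 = -(-105941*1/215990 + (118868/16981)*(-1/94291))/3 = -(-105941/215990 - 118868/1601155471)/3 = -⅓*(-169653686052531/345833570181290) = 56551228684177/345833570181290 ≈ 0.16352)
A + 499371 = 56551228684177/345833570181290 + 499371 = 172699312326229652767/345833570181290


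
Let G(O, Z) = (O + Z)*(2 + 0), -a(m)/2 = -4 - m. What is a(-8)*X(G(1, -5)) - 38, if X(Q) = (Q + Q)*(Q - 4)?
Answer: -1574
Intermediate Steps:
a(m) = 8 + 2*m (a(m) = -2*(-4 - m) = 8 + 2*m)
G(O, Z) = 2*O + 2*Z (G(O, Z) = (O + Z)*2 = 2*O + 2*Z)
X(Q) = 2*Q*(-4 + Q) (X(Q) = (2*Q)*(-4 + Q) = 2*Q*(-4 + Q))
a(-8)*X(G(1, -5)) - 38 = (8 + 2*(-8))*(2*(2*1 + 2*(-5))*(-4 + (2*1 + 2*(-5)))) - 38 = (8 - 16)*(2*(2 - 10)*(-4 + (2 - 10))) - 38 = -16*(-8)*(-4 - 8) - 38 = -16*(-8)*(-12) - 38 = -8*192 - 38 = -1536 - 38 = -1574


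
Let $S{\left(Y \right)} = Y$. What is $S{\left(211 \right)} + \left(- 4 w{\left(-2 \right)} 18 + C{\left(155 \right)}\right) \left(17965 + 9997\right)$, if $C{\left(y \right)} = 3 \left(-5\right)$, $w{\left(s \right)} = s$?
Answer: $3607309$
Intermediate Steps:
$C{\left(y \right)} = -15$
$S{\left(211 \right)} + \left(- 4 w{\left(-2 \right)} 18 + C{\left(155 \right)}\right) \left(17965 + 9997\right) = 211 + \left(\left(-4\right) \left(-2\right) 18 - 15\right) \left(17965 + 9997\right) = 211 + \left(8 \cdot 18 - 15\right) 27962 = 211 + \left(144 - 15\right) 27962 = 211 + 129 \cdot 27962 = 211 + 3607098 = 3607309$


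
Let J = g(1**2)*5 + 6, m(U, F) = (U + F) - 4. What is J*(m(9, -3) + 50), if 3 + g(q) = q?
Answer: -208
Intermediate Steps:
g(q) = -3 + q
m(U, F) = -4 + F + U (m(U, F) = (F + U) - 4 = -4 + F + U)
J = -4 (J = (-3 + 1**2)*5 + 6 = (-3 + 1)*5 + 6 = -2*5 + 6 = -10 + 6 = -4)
J*(m(9, -3) + 50) = -4*((-4 - 3 + 9) + 50) = -4*(2 + 50) = -4*52 = -208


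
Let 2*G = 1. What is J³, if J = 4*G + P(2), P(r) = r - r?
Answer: 8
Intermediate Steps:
G = ½ (G = (½)*1 = ½ ≈ 0.50000)
P(r) = 0
J = 2 (J = 4*(½) + 0 = 2 + 0 = 2)
J³ = 2³ = 8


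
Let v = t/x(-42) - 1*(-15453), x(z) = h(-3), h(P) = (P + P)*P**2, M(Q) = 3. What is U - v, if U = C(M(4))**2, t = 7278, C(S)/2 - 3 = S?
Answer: -136568/9 ≈ -15174.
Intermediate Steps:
C(S) = 6 + 2*S
h(P) = 2*P**3 (h(P) = (2*P)*P**2 = 2*P**3)
x(z) = -54 (x(z) = 2*(-3)**3 = 2*(-27) = -54)
U = 144 (U = (6 + 2*3)**2 = (6 + 6)**2 = 12**2 = 144)
v = 137864/9 (v = 7278/(-54) - 1*(-15453) = 7278*(-1/54) + 15453 = -1213/9 + 15453 = 137864/9 ≈ 15318.)
U - v = 144 - 1*137864/9 = 144 - 137864/9 = -136568/9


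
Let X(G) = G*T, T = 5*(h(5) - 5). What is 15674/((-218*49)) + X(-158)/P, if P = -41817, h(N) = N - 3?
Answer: -113459333/74448199 ≈ -1.5240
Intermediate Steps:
h(N) = -3 + N
T = -15 (T = 5*((-3 + 5) - 5) = 5*(2 - 5) = 5*(-3) = -15)
X(G) = -15*G (X(G) = G*(-15) = -15*G)
15674/((-218*49)) + X(-158)/P = 15674/((-218*49)) - 15*(-158)/(-41817) = 15674/(-10682) + 2370*(-1/41817) = 15674*(-1/10682) - 790/13939 = -7837/5341 - 790/13939 = -113459333/74448199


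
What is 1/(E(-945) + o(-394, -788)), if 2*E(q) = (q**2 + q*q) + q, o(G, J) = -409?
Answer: 2/1784287 ≈ 1.1209e-6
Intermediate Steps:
E(q) = q**2 + q/2 (E(q) = ((q**2 + q*q) + q)/2 = ((q**2 + q**2) + q)/2 = (2*q**2 + q)/2 = (q + 2*q**2)/2 = q**2 + q/2)
1/(E(-945) + o(-394, -788)) = 1/(-945*(1/2 - 945) - 409) = 1/(-945*(-1889/2) - 409) = 1/(1785105/2 - 409) = 1/(1784287/2) = 2/1784287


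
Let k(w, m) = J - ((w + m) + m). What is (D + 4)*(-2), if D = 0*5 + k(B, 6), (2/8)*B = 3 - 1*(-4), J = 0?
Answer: 72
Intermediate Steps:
B = 28 (B = 4*(3 - 1*(-4)) = 4*(3 + 4) = 4*7 = 28)
k(w, m) = -w - 2*m (k(w, m) = 0 - ((w + m) + m) = 0 - ((m + w) + m) = 0 - (w + 2*m) = 0 + (-w - 2*m) = -w - 2*m)
D = -40 (D = 0*5 + (-1*28 - 2*6) = 0 + (-28 - 12) = 0 - 40 = -40)
(D + 4)*(-2) = (-40 + 4)*(-2) = -36*(-2) = 72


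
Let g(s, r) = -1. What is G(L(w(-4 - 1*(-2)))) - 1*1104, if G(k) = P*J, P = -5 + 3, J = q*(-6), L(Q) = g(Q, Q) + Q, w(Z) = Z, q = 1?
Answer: -1092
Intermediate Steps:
L(Q) = -1 + Q
J = -6 (J = 1*(-6) = -6)
P = -2
G(k) = 12 (G(k) = -2*(-6) = 12)
G(L(w(-4 - 1*(-2)))) - 1*1104 = 12 - 1*1104 = 12 - 1104 = -1092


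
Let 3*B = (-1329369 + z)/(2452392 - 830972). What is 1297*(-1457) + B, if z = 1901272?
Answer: -9192132613637/4864260 ≈ -1.8897e+6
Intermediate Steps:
B = 571903/4864260 (B = ((-1329369 + 1901272)/(2452392 - 830972))/3 = (571903/1621420)/3 = (571903*(1/1621420))/3 = (1/3)*(571903/1621420) = 571903/4864260 ≈ 0.11757)
1297*(-1457) + B = 1297*(-1457) + 571903/4864260 = -1889729 + 571903/4864260 = -9192132613637/4864260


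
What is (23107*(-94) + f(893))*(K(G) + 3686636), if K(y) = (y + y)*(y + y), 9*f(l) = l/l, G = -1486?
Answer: -81578714925940/3 ≈ -2.7193e+13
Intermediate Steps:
f(l) = 1/9 (f(l) = (l/l)/9 = (1/9)*1 = 1/9)
K(y) = 4*y**2 (K(y) = (2*y)*(2*y) = 4*y**2)
(23107*(-94) + f(893))*(K(G) + 3686636) = (23107*(-94) + 1/9)*(4*(-1486)**2 + 3686636) = (-2172058 + 1/9)*(4*2208196 + 3686636) = -19548521*(8832784 + 3686636)/9 = -19548521/9*12519420 = -81578714925940/3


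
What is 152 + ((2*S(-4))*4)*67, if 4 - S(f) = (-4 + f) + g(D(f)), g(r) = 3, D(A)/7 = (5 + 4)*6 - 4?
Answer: 4976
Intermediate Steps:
D(A) = 350 (D(A) = 7*((5 + 4)*6 - 4) = 7*(9*6 - 4) = 7*(54 - 4) = 7*50 = 350)
S(f) = 5 - f (S(f) = 4 - ((-4 + f) + 3) = 4 - (-1 + f) = 4 + (1 - f) = 5 - f)
152 + ((2*S(-4))*4)*67 = 152 + ((2*(5 - 1*(-4)))*4)*67 = 152 + ((2*(5 + 4))*4)*67 = 152 + ((2*9)*4)*67 = 152 + (18*4)*67 = 152 + 72*67 = 152 + 4824 = 4976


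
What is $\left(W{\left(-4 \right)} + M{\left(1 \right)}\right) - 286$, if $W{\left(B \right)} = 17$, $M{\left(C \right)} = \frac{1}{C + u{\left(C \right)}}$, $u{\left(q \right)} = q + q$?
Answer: $- \frac{806}{3} \approx -268.67$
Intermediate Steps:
$u{\left(q \right)} = 2 q$
$M{\left(C \right)} = \frac{1}{3 C}$ ($M{\left(C \right)} = \frac{1}{C + 2 C} = \frac{1}{3 C}$)
$\left(W{\left(-4 \right)} + M{\left(1 \right)}\right) - 286 = \left(17 + \frac{1}{3 \cdot 1}\right) - 286 = \left(17 + \frac{1}{3} \cdot 1\right) - 286 = \left(17 + \frac{1}{3}\right) - 286 = \frac{52}{3} - 286 = - \frac{806}{3}$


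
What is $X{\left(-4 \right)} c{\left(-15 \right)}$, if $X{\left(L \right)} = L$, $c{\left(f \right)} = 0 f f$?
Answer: $0$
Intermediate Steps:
$c{\left(f \right)} = 0$ ($c{\left(f \right)} = 0 f = 0$)
$X{\left(-4 \right)} c{\left(-15 \right)} = \left(-4\right) 0 = 0$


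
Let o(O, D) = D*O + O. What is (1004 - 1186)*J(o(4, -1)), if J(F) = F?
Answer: 0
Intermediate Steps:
o(O, D) = O + D*O
(1004 - 1186)*J(o(4, -1)) = (1004 - 1186)*(4*(1 - 1)) = -728*0 = -182*0 = 0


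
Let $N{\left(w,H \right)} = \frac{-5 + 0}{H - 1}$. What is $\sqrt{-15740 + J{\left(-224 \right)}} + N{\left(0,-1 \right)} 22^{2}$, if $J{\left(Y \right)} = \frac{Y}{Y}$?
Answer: $1210 + i \sqrt{15739} \approx 1210.0 + 125.46 i$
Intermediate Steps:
$J{\left(Y \right)} = 1$
$N{\left(w,H \right)} = - \frac{5}{-1 + H}$
$\sqrt{-15740 + J{\left(-224 \right)}} + N{\left(0,-1 \right)} 22^{2} = \sqrt{-15740 + 1} + - \frac{5}{-1 - 1} \cdot 22^{2} = \sqrt{-15739} + - \frac{5}{-2} \cdot 484 = i \sqrt{15739} + \left(-5\right) \left(- \frac{1}{2}\right) 484 = i \sqrt{15739} + \frac{5}{2} \cdot 484 = i \sqrt{15739} + 1210 = 1210 + i \sqrt{15739}$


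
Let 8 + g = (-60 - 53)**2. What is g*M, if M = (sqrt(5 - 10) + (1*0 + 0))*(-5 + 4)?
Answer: -12761*I*sqrt(5) ≈ -28534.0*I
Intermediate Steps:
g = 12761 (g = -8 + (-60 - 53)**2 = -8 + (-113)**2 = -8 + 12769 = 12761)
M = -I*sqrt(5) (M = (sqrt(-5) + (0 + 0))*(-1) = (I*sqrt(5) + 0)*(-1) = (I*sqrt(5))*(-1) = -I*sqrt(5) ≈ -2.2361*I)
g*M = 12761*(-I*sqrt(5)) = -12761*I*sqrt(5)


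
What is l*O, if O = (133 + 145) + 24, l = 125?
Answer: 37750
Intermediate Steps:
O = 302 (O = 278 + 24 = 302)
l*O = 125*302 = 37750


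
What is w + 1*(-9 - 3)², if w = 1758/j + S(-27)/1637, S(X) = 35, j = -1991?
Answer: 466526287/3259267 ≈ 143.14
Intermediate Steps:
w = -2808161/3259267 (w = 1758/(-1991) + 35/1637 = 1758*(-1/1991) + 35*(1/1637) = -1758/1991 + 35/1637 = -2808161/3259267 ≈ -0.86159)
w + 1*(-9 - 3)² = -2808161/3259267 + 1*(-9 - 3)² = -2808161/3259267 + 1*(-12)² = -2808161/3259267 + 1*144 = -2808161/3259267 + 144 = 466526287/3259267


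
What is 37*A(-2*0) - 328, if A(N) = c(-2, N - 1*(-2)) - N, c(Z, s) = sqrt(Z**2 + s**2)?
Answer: -328 + 74*sqrt(2) ≈ -223.35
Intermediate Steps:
A(N) = sqrt(4 + (2 + N)**2) - N (A(N) = sqrt((-2)**2 + (N - 1*(-2))**2) - N = sqrt(4 + (N + 2)**2) - N = sqrt(4 + (2 + N)**2) - N)
37*A(-2*0) - 328 = 37*(sqrt(4 + (2 - 2*0)**2) - (-2)*0) - 328 = 37*(sqrt(4 + (2 + 0)**2) - 1*0) - 328 = 37*(sqrt(4 + 2**2) + 0) - 328 = 37*(sqrt(4 + 4) + 0) - 328 = 37*(sqrt(8) + 0) - 328 = 37*(2*sqrt(2) + 0) - 328 = 37*(2*sqrt(2)) - 328 = 74*sqrt(2) - 328 = -328 + 74*sqrt(2)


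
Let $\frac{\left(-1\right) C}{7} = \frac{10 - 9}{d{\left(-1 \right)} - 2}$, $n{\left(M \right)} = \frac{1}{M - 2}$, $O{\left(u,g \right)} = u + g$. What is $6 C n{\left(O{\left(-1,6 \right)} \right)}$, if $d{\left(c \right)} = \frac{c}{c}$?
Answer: $14$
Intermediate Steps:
$O{\left(u,g \right)} = g + u$
$d{\left(c \right)} = 1$
$n{\left(M \right)} = \frac{1}{-2 + M}$
$C = 7$ ($C = - 7 \frac{10 - 9}{1 - 2} = - 7 \cdot 1 \frac{1}{-1} = - 7 \cdot 1 \left(-1\right) = \left(-7\right) \left(-1\right) = 7$)
$6 C n{\left(O{\left(-1,6 \right)} \right)} = \frac{6 \cdot 7}{-2 + \left(6 - 1\right)} = \frac{42}{-2 + 5} = \frac{42}{3} = 42 \cdot \frac{1}{3} = 14$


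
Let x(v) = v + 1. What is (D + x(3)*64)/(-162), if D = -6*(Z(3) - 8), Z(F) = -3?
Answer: -161/81 ≈ -1.9877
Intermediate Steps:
D = 66 (D = -6*(-3 - 8) = -6*(-11) = 66)
x(v) = 1 + v
(D + x(3)*64)/(-162) = (66 + (1 + 3)*64)/(-162) = -(66 + 4*64)/162 = -(66 + 256)/162 = -1/162*322 = -161/81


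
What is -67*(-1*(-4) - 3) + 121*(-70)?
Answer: -8537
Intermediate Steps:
-67*(-1*(-4) - 3) + 121*(-70) = -67*(4 - 3) - 8470 = -67*1 - 8470 = -67 - 8470 = -8537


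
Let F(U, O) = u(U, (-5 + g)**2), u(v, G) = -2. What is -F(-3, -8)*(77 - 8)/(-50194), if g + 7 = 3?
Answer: -69/25097 ≈ -0.0027493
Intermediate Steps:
g = -4 (g = -7 + 3 = -4)
F(U, O) = -2
-F(-3, -8)*(77 - 8)/(-50194) = -(-2)*(77 - 8)/(-50194) = -(-2)*69*(-1/50194) = -1*(-138)*(-1/50194) = 138*(-1/50194) = -69/25097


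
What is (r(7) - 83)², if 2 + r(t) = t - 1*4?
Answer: 6724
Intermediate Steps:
r(t) = -6 + t (r(t) = -2 + (t - 1*4) = -2 + (t - 4) = -2 + (-4 + t) = -6 + t)
(r(7) - 83)² = ((-6 + 7) - 83)² = (1 - 83)² = (-82)² = 6724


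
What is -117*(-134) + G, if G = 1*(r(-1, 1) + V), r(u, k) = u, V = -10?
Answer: 15667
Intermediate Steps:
G = -11 (G = 1*(-1 - 10) = 1*(-11) = -11)
-117*(-134) + G = -117*(-134) - 11 = 15678 - 11 = 15667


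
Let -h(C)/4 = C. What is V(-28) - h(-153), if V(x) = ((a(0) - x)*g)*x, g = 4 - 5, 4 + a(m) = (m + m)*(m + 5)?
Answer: 60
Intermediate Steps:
a(m) = -4 + 2*m*(5 + m) (a(m) = -4 + (m + m)*(m + 5) = -4 + (2*m)*(5 + m) = -4 + 2*m*(5 + m))
h(C) = -4*C
g = -1
V(x) = x*(4 + x) (V(x) = (((-4 + 2*0² + 10*0) - x)*(-1))*x = (((-4 + 2*0 + 0) - x)*(-1))*x = (((-4 + 0 + 0) - x)*(-1))*x = ((-4 - x)*(-1))*x = (4 + x)*x = x*(4 + x))
V(-28) - h(-153) = -28*(4 - 28) - (-4)*(-153) = -28*(-24) - 1*612 = 672 - 612 = 60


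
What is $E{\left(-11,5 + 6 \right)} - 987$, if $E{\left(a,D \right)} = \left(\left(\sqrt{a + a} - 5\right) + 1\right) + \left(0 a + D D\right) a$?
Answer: $-2322 + i \sqrt{22} \approx -2322.0 + 4.6904 i$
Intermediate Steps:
$E{\left(a,D \right)} = -4 + a D^{2} + \sqrt{2} \sqrt{a}$ ($E{\left(a,D \right)} = \left(\left(\sqrt{2 a} - 5\right) + 1\right) + \left(0 + D^{2}\right) a = \left(\left(\sqrt{2} \sqrt{a} - 5\right) + 1\right) + D^{2} a = \left(\left(-5 + \sqrt{2} \sqrt{a}\right) + 1\right) + a D^{2} = \left(-4 + \sqrt{2} \sqrt{a}\right) + a D^{2} = -4 + a D^{2} + \sqrt{2} \sqrt{a}$)
$E{\left(-11,5 + 6 \right)} - 987 = \left(-4 - 11 \left(5 + 6\right)^{2} + \sqrt{2} \sqrt{-11}\right) - 987 = \left(-4 - 11 \cdot 11^{2} + \sqrt{2} i \sqrt{11}\right) - 987 = \left(-4 - 1331 + i \sqrt{22}\right) - 987 = \left(-1335 + i \sqrt{22}\right) - 987 = -2322 + i \sqrt{22}$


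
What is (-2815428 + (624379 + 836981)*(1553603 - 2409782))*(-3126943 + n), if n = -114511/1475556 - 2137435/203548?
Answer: 24480793857521971948004195152/6257218181 ≈ 3.9124e+18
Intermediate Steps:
n = -198575845243/18771654543 (n = -114511*1/1475556 - 2137435*1/203548 = -114511/1475556 - 2137435/203548 = -198575845243/18771654543 ≈ -10.578)
(-2815428 + (624379 + 836981)*(1553603 - 2409782))*(-3126943 + n) = (-2815428 + (624379 + 836981)*(1553603 - 2409782))*(-3126943 - 198575845243/18771654543) = (-2815428 + 1461360*(-856179))*(-58698092347497292/18771654543) = (-2815428 - 1251185743440)*(-58698092347497292/18771654543) = -1251188558868*(-58698092347497292/18771654543) = 24480793857521971948004195152/6257218181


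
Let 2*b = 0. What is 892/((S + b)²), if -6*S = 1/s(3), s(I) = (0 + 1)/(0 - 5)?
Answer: 32112/25 ≈ 1284.5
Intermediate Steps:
b = 0 (b = (½)*0 = 0)
s(I) = -⅕ (s(I) = 1/(-5) = 1*(-⅕) = -⅕)
S = ⅚ (S = -1/(6*(-⅕)) = -⅙*(-5) = ⅚ ≈ 0.83333)
892/((S + b)²) = 892/((⅚ + 0)²) = 892/((⅚)²) = 892/(25/36) = 892*(36/25) = 32112/25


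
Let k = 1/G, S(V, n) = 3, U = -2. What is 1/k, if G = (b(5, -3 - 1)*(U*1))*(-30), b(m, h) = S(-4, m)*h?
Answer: -720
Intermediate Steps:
b(m, h) = 3*h
G = -720 (G = ((3*(-3 - 1))*(-2*1))*(-30) = ((3*(-4))*(-2))*(-30) = -12*(-2)*(-30) = 24*(-30) = -720)
k = -1/720 (k = 1/(-720) = -1/720 ≈ -0.0013889)
1/k = 1/(-1/720) = -720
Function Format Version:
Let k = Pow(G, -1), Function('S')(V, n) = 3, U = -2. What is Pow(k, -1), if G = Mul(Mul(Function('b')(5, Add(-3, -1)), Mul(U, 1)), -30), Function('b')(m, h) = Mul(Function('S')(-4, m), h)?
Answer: -720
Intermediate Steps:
Function('b')(m, h) = Mul(3, h)
G = -720 (G = Mul(Mul(Mul(3, Add(-3, -1)), Mul(-2, 1)), -30) = Mul(Mul(Mul(3, -4), -2), -30) = Mul(Mul(-12, -2), -30) = Mul(24, -30) = -720)
k = Rational(-1, 720) (k = Pow(-720, -1) = Rational(-1, 720) ≈ -0.0013889)
Pow(k, -1) = Pow(Rational(-1, 720), -1) = -720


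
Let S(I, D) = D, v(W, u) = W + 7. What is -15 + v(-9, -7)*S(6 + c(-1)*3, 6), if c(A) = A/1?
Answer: -27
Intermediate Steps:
v(W, u) = 7 + W
c(A) = A (c(A) = A*1 = A)
-15 + v(-9, -7)*S(6 + c(-1)*3, 6) = -15 + (7 - 9)*6 = -15 - 2*6 = -15 - 12 = -27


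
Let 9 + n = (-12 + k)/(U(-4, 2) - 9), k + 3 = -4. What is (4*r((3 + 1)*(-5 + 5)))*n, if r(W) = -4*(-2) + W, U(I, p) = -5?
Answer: -1712/7 ≈ -244.57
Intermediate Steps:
k = -7 (k = -3 - 4 = -7)
r(W) = 8 + W
n = -107/14 (n = -9 + (-12 - 7)/(-5 - 9) = -9 - 19/(-14) = -9 - 19*(-1/14) = -9 + 19/14 = -107/14 ≈ -7.6429)
(4*r((3 + 1)*(-5 + 5)))*n = (4*(8 + (3 + 1)*(-5 + 5)))*(-107/14) = (4*(8 + 4*0))*(-107/14) = (4*(8 + 0))*(-107/14) = (4*8)*(-107/14) = 32*(-107/14) = -1712/7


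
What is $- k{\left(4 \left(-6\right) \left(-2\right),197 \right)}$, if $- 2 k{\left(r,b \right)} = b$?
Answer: $\frac{197}{2} \approx 98.5$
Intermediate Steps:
$k{\left(r,b \right)} = - \frac{b}{2}$
$- k{\left(4 \left(-6\right) \left(-2\right),197 \right)} = - \frac{\left(-1\right) 197}{2} = \left(-1\right) \left(- \frac{197}{2}\right) = \frac{197}{2}$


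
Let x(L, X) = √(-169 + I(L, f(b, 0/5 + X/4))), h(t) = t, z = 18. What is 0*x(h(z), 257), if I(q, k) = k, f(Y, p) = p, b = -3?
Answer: 0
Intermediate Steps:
x(L, X) = √(-169 + X/4) (x(L, X) = √(-169 + (0/5 + X/4)) = √(-169 + (0*(⅕) + X*(¼))) = √(-169 + (0 + X/4)) = √(-169 + X/4))
0*x(h(z), 257) = 0*(√(-676 + 257)/2) = 0*(√(-419)/2) = 0*((I*√419)/2) = 0*(I*√419/2) = 0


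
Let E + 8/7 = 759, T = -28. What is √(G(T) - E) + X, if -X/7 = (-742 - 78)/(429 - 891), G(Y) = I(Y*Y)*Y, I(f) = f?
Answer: -410/33 + I*√1112783/7 ≈ -12.424 + 150.7*I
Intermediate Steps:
E = 5305/7 (E = -8/7 + 759 = 5305/7 ≈ 757.86)
G(Y) = Y³ (G(Y) = (Y*Y)*Y = Y²*Y = Y³)
X = -410/33 (X = -7*(-742 - 78)/(429 - 891) = -(-5740)/(-462) = -(-5740)*(-1)/462 = -7*410/231 = -410/33 ≈ -12.424)
√(G(T) - E) + X = √((-28)³ - 1*5305/7) - 410/33 = √(-21952 - 5305/7) - 410/33 = √(-158969/7) - 410/33 = I*√1112783/7 - 410/33 = -410/33 + I*√1112783/7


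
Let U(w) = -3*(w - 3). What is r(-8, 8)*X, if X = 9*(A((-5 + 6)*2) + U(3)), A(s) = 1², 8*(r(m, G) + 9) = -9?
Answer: -729/8 ≈ -91.125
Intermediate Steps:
r(m, G) = -81/8 (r(m, G) = -9 + (⅛)*(-9) = -9 - 9/8 = -81/8)
A(s) = 1
U(w) = 9 - 3*w (U(w) = -3*(-3 + w) = 9 - 3*w)
X = 9 (X = 9*(1 + (9 - 3*3)) = 9*(1 + (9 - 9)) = 9*(1 + 0) = 9*1 = 9)
r(-8, 8)*X = -81/8*9 = -729/8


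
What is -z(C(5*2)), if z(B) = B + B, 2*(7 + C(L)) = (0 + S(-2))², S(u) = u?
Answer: 10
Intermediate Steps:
C(L) = -5 (C(L) = -7 + (0 - 2)²/2 = -7 + (½)*(-2)² = -7 + (½)*4 = -7 + 2 = -5)
z(B) = 2*B
-z(C(5*2)) = -2*(-5) = -1*(-10) = 10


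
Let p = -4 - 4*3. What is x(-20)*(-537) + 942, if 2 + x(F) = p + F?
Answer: 21348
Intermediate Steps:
p = -16 (p = -4 - 12 = -16)
x(F) = -18 + F (x(F) = -2 + (-16 + F) = -18 + F)
x(-20)*(-537) + 942 = (-18 - 20)*(-537) + 942 = -38*(-537) + 942 = 20406 + 942 = 21348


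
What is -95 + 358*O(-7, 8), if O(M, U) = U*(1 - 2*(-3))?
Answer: 19953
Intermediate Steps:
O(M, U) = 7*U (O(M, U) = U*(1 + 6) = U*7 = 7*U)
-95 + 358*O(-7, 8) = -95 + 358*(7*8) = -95 + 358*56 = -95 + 20048 = 19953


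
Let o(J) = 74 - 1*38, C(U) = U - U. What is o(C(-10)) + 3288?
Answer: 3324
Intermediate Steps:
C(U) = 0
o(J) = 36 (o(J) = 74 - 38 = 36)
o(C(-10)) + 3288 = 36 + 3288 = 3324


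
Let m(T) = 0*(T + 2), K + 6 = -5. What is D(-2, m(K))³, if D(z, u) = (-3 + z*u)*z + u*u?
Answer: 216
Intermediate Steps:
K = -11 (K = -6 - 5 = -11)
m(T) = 0 (m(T) = 0*(2 + T) = 0)
D(z, u) = u² + z*(-3 + u*z) (D(z, u) = (-3 + u*z)*z + u² = z*(-3 + u*z) + u² = u² + z*(-3 + u*z))
D(-2, m(K))³ = (0² - 3*(-2) + 0*(-2)²)³ = (0 + 6 + 0*4)³ = (0 + 6 + 0)³ = 6³ = 216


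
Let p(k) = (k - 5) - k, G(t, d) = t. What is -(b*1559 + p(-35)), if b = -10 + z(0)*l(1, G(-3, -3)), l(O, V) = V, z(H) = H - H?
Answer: 15595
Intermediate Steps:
z(H) = 0
b = -10 (b = -10 + 0*(-3) = -10 + 0 = -10)
p(k) = -5 (p(k) = (-5 + k) - k = -5)
-(b*1559 + p(-35)) = -(-10*1559 - 5) = -(-15590 - 5) = -1*(-15595) = 15595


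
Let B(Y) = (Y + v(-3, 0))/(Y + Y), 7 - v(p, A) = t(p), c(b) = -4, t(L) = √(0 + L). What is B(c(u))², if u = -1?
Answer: (3 - I*√3)²/64 ≈ 0.09375 - 0.16238*I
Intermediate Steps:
t(L) = √L
v(p, A) = 7 - √p
B(Y) = (7 + Y - I*√3)/(2*Y) (B(Y) = (Y + (7 - √(-3)))/(Y + Y) = (Y + (7 - I*√3))/((2*Y)) = (Y + (7 - I*√3))*(1/(2*Y)) = (7 + Y - I*√3)*(1/(2*Y)) = (7 + Y - I*√3)/(2*Y))
B(c(u))² = ((½)*(7 - 4 - I*√3)/(-4))² = ((½)*(-¼)*(3 - I*√3))² = (-3/8 + I*√3/8)²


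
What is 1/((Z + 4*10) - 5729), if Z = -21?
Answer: -1/5710 ≈ -0.00017513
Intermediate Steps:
1/((Z + 4*10) - 5729) = 1/((-21 + 4*10) - 5729) = 1/((-21 + 40) - 5729) = 1/(19 - 5729) = 1/(-5710) = -1/5710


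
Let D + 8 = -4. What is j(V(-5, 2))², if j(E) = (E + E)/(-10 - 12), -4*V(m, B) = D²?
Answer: 1296/121 ≈ 10.711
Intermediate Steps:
D = -12 (D = -8 - 4 = -12)
V(m, B) = -36 (V(m, B) = -¼*(-12)² = -¼*144 = -36)
j(E) = -E/11 (j(E) = (2*E)/(-22) = (2*E)*(-1/22) = -E/11)
j(V(-5, 2))² = (-1/11*(-36))² = (36/11)² = 1296/121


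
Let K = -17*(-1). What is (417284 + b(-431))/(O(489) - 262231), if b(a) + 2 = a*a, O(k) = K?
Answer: -603043/262214 ≈ -2.2998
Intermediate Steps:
K = 17
O(k) = 17
b(a) = -2 + a**2 (b(a) = -2 + a*a = -2 + a**2)
(417284 + b(-431))/(O(489) - 262231) = (417284 + (-2 + (-431)**2))/(17 - 262231) = (417284 + (-2 + 185761))/(-262214) = (417284 + 185759)*(-1/262214) = 603043*(-1/262214) = -603043/262214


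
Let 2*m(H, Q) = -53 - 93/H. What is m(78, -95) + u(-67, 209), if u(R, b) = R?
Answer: -4893/52 ≈ -94.096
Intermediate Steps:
m(H, Q) = -53/2 - 93/(2*H) (m(H, Q) = (-53 - 93/H)/2 = -53/2 - 93/(2*H))
m(78, -95) + u(-67, 209) = (½)*(-93 - 53*78)/78 - 67 = (½)*(1/78)*(-93 - 4134) - 67 = (½)*(1/78)*(-4227) - 67 = -1409/52 - 67 = -4893/52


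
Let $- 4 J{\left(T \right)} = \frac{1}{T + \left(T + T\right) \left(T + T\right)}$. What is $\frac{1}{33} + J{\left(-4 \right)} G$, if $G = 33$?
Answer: $- \frac{283}{2640} \approx -0.1072$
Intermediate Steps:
$J{\left(T \right)} = - \frac{1}{4 \left(T + 4 T^{2}\right)}$ ($J{\left(T \right)} = - \frac{1}{4 \left(T + \left(T + T\right) \left(T + T\right)\right)} = - \frac{1}{4 \left(T + 2 T 2 T\right)} = - \frac{1}{4 \left(T + 4 T^{2}\right)}$)
$\frac{1}{33} + J{\left(-4 \right)} G = \frac{1}{33} + - \frac{1}{4 \left(-4\right) \left(1 + 4 \left(-4\right)\right)} 33 = \frac{1}{33} + \left(- \frac{1}{4}\right) \left(- \frac{1}{4}\right) \frac{1}{1 - 16} \cdot 33 = \frac{1}{33} + \left(- \frac{1}{4}\right) \left(- \frac{1}{4}\right) \frac{1}{-15} \cdot 33 = \frac{1}{33} + \left(- \frac{1}{4}\right) \left(- \frac{1}{4}\right) \left(- \frac{1}{15}\right) 33 = \frac{1}{33} - \frac{11}{80} = - \frac{283}{2640}$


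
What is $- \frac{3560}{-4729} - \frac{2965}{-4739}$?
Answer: $\frac{30892325}{22410731} \approx 1.3785$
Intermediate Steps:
$- \frac{3560}{-4729} - \frac{2965}{-4739} = \left(-3560\right) \left(- \frac{1}{4729}\right) - - \frac{2965}{4739} = \frac{3560}{4729} + \frac{2965}{4739} = \frac{30892325}{22410731}$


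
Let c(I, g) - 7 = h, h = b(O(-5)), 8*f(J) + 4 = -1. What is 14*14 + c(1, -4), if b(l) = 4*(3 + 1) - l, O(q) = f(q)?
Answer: 1757/8 ≈ 219.63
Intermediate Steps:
f(J) = -5/8 (f(J) = -½ + (⅛)*(-1) = -½ - ⅛ = -5/8)
O(q) = -5/8
b(l) = 16 - l (b(l) = 4*4 - l = 16 - l)
h = 133/8 (h = 16 - 1*(-5/8) = 16 + 5/8 = 133/8 ≈ 16.625)
c(I, g) = 189/8 (c(I, g) = 7 + 133/8 = 189/8)
14*14 + c(1, -4) = 14*14 + 189/8 = 196 + 189/8 = 1757/8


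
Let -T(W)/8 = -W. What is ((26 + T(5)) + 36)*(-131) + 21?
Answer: -13341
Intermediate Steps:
T(W) = 8*W (T(W) = -(-8)*W = 8*W)
((26 + T(5)) + 36)*(-131) + 21 = ((26 + 8*5) + 36)*(-131) + 21 = ((26 + 40) + 36)*(-131) + 21 = (66 + 36)*(-131) + 21 = 102*(-131) + 21 = -13362 + 21 = -13341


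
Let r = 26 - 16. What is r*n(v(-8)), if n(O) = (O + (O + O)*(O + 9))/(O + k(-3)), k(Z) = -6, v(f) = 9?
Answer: 1110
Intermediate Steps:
n(O) = (O + 2*O*(9 + O))/(-6 + O) (n(O) = (O + (O + O)*(O + 9))/(O - 6) = (O + (2*O)*(9 + O))/(-6 + O) = (O + 2*O*(9 + O))/(-6 + O))
r = 10
r*n(v(-8)) = 10*(9*(19 + 2*9)/(-6 + 9)) = 10*(9*(19 + 18)/3) = 10*(9*(⅓)*37) = 10*111 = 1110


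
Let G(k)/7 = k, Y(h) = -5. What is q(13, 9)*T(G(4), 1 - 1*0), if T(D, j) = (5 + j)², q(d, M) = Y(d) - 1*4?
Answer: -324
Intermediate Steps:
q(d, M) = -9 (q(d, M) = -5 - 1*4 = -5 - 4 = -9)
G(k) = 7*k
q(13, 9)*T(G(4), 1 - 1*0) = -9*(5 + (1 - 1*0))² = -9*(5 + (1 + 0))² = -9*(5 + 1)² = -9*6² = -9*36 = -324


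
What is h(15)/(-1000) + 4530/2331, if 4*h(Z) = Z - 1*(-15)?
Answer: 601669/310800 ≈ 1.9359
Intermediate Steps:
h(Z) = 15/4 + Z/4 (h(Z) = (Z - 1*(-15))/4 = (Z + 15)/4 = (15 + Z)/4 = 15/4 + Z/4)
h(15)/(-1000) + 4530/2331 = (15/4 + (1/4)*15)/(-1000) + 4530/2331 = (15/4 + 15/4)*(-1/1000) + 4530*(1/2331) = (15/2)*(-1/1000) + 1510/777 = -3/400 + 1510/777 = 601669/310800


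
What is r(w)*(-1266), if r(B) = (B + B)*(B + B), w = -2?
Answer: -20256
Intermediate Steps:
r(B) = 4*B² (r(B) = (2*B)*(2*B) = 4*B²)
r(w)*(-1266) = (4*(-2)²)*(-1266) = (4*4)*(-1266) = 16*(-1266) = -20256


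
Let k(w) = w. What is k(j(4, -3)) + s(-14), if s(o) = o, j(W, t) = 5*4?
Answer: 6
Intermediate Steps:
j(W, t) = 20
k(j(4, -3)) + s(-14) = 20 - 14 = 6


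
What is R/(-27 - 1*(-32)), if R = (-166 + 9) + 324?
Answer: 167/5 ≈ 33.400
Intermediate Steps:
R = 167 (R = -157 + 324 = 167)
R/(-27 - 1*(-32)) = 167/(-27 - 1*(-32)) = 167/(-27 + 32) = 167/5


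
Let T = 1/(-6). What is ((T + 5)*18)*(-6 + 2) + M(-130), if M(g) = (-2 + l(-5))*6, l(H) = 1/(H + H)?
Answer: -1803/5 ≈ -360.60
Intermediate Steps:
T = -⅙ ≈ -0.16667
l(H) = 1/(2*H)
M(g) = -63/5 (M(g) = (-2 + (½)/(-5))*6 = (-2 + (½)*(-⅕))*6 = (-2 - ⅒)*6 = -21/10*6 = -63/5)
((T + 5)*18)*(-6 + 2) + M(-130) = ((-⅙ + 5)*18)*(-6 + 2) - 63/5 = ((29/6)*18)*(-4) - 63/5 = 87*(-4) - 63/5 = -348 - 63/5 = -1803/5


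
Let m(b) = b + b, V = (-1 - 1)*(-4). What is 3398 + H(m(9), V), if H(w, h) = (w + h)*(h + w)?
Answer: 4074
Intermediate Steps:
V = 8 (V = -2*(-4) = 8)
m(b) = 2*b
H(w, h) = (h + w)² (H(w, h) = (h + w)*(h + w) = (h + w)²)
3398 + H(m(9), V) = 3398 + (8 + 2*9)² = 3398 + (8 + 18)² = 3398 + 26² = 3398 + 676 = 4074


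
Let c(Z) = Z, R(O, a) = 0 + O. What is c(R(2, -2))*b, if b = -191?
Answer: -382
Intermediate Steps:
R(O, a) = O
c(R(2, -2))*b = 2*(-191) = -382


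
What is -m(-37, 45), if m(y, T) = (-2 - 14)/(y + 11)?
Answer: -8/13 ≈ -0.61539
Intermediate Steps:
m(y, T) = -16/(11 + y)
-m(-37, 45) = -(-16)/(11 - 37) = -(-16)/(-26) = -(-16)*(-1)/26 = -1*8/13 = -8/13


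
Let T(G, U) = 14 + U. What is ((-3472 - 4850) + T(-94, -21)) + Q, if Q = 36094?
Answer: 27765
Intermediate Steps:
((-3472 - 4850) + T(-94, -21)) + Q = ((-3472 - 4850) + (14 - 21)) + 36094 = (-8322 - 7) + 36094 = -8329 + 36094 = 27765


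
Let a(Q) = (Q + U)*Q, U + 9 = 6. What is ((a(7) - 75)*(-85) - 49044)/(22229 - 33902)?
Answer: 45049/11673 ≈ 3.8592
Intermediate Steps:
U = -3 (U = -9 + 6 = -3)
a(Q) = Q*(-3 + Q) (a(Q) = (Q - 3)*Q = (-3 + Q)*Q = Q*(-3 + Q))
((a(7) - 75)*(-85) - 49044)/(22229 - 33902) = ((7*(-3 + 7) - 75)*(-85) - 49044)/(22229 - 33902) = ((7*4 - 75)*(-85) - 49044)/(-11673) = ((28 - 75)*(-85) - 49044)*(-1/11673) = (-47*(-85) - 49044)*(-1/11673) = (3995 - 49044)*(-1/11673) = -45049*(-1/11673) = 45049/11673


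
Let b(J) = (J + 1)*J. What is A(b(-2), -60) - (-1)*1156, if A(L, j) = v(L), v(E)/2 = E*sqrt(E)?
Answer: 1156 + 4*sqrt(2) ≈ 1161.7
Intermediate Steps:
v(E) = 2*E**(3/2) (v(E) = 2*(E*sqrt(E)) = 2*E**(3/2))
b(J) = J*(1 + J) (b(J) = (1 + J)*J = J*(1 + J))
A(L, j) = 2*L**(3/2)
A(b(-2), -60) - (-1)*1156 = 2*(-2*(1 - 2))**(3/2) - (-1)*1156 = 2*(-2*(-1))**(3/2) - 1*(-1156) = 2*2**(3/2) + 1156 = 2*(2*sqrt(2)) + 1156 = 4*sqrt(2) + 1156 = 1156 + 4*sqrt(2)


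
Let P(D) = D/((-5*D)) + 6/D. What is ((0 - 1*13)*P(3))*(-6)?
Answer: 702/5 ≈ 140.40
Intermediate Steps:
P(D) = -⅕ + 6/D (P(D) = D*(-1/(5*D)) + 6/D = -⅕ + 6/D)
((0 - 1*13)*P(3))*(-6) = ((0 - 1*13)*((⅕)*(30 - 1*3)/3))*(-6) = ((0 - 13)*((⅕)*(⅓)*(30 - 3)))*(-6) = -13*27/(5*3)*(-6) = -13*9/5*(-6) = -117/5*(-6) = 702/5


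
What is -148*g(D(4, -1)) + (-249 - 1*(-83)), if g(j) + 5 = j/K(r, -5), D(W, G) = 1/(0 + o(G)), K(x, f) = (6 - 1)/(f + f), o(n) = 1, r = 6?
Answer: 870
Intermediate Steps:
K(x, f) = 5/(2*f) (K(x, f) = 5/((2*f)) = 5*(1/(2*f)) = 5/(2*f))
D(W, G) = 1 (D(W, G) = 1/(0 + 1) = 1/1 = 1)
g(j) = -5 - 2*j (g(j) = -5 + j/(((5/2)/(-5))) = -5 + j/(((5/2)*(-⅕))) = -5 + j/(-½) = -5 + j*(-2) = -5 - 2*j)
-148*g(D(4, -1)) + (-249 - 1*(-83)) = -148*(-5 - 2*1) + (-249 - 1*(-83)) = -148*(-5 - 2) + (-249 + 83) = -148*(-7) - 166 = 1036 - 166 = 870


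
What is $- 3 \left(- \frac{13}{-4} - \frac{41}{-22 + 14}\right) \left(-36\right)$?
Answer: $\frac{1809}{2} \approx 904.5$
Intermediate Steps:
$- 3 \left(- \frac{13}{-4} - \frac{41}{-22 + 14}\right) \left(-36\right) = - 3 \left(\left(-13\right) \left(- \frac{1}{4}\right) - \frac{41}{-8}\right) \left(-36\right) = - 3 \left(\frac{13}{4} - - \frac{41}{8}\right) \left(-36\right) = - 3 \left(\frac{13}{4} + \frac{41}{8}\right) \left(-36\right) = \left(-3\right) \frac{67}{8} \left(-36\right) = \left(- \frac{201}{8}\right) \left(-36\right) = \frac{1809}{2}$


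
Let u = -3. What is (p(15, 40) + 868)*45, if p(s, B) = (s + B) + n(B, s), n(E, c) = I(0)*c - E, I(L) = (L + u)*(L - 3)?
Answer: 45810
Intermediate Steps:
I(L) = (-3 + L)² (I(L) = (L - 3)*(L - 3) = (-3 + L)*(-3 + L) = (-3 + L)²)
n(E, c) = -E + 9*c (n(E, c) = (9 + 0² - 6*0)*c - E = (9 + 0 + 0)*c - E = 9*c - E = -E + 9*c)
p(s, B) = 10*s (p(s, B) = (s + B) + (-B + 9*s) = (B + s) + (-B + 9*s) = 10*s)
(p(15, 40) + 868)*45 = (10*15 + 868)*45 = (150 + 868)*45 = 1018*45 = 45810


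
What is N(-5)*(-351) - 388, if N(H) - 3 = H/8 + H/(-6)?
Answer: -12113/8 ≈ -1514.1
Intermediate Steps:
N(H) = 3 - H/24 (N(H) = 3 + (H/8 + H/(-6)) = 3 + (H*(⅛) + H*(-⅙)) = 3 + (H/8 - H/6) = 3 - H/24)
N(-5)*(-351) - 388 = (3 - 1/24*(-5))*(-351) - 388 = (3 + 5/24)*(-351) - 388 = (77/24)*(-351) - 388 = -9009/8 - 388 = -12113/8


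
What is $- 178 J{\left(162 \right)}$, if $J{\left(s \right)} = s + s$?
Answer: $-57672$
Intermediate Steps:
$J{\left(s \right)} = 2 s$
$- 178 J{\left(162 \right)} = - 178 \cdot 2 \cdot 162 = \left(-178\right) 324 = -57672$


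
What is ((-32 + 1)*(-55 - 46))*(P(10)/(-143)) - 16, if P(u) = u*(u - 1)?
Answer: -284078/143 ≈ -1986.6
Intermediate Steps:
P(u) = u*(-1 + u)
((-32 + 1)*(-55 - 46))*(P(10)/(-143)) - 16 = ((-32 + 1)*(-55 - 46))*((10*(-1 + 10))/(-143)) - 16 = (-31*(-101))*((10*9)*(-1/143)) - 16 = 3131*(90*(-1/143)) - 16 = 3131*(-90/143) - 16 = -281790/143 - 16 = -284078/143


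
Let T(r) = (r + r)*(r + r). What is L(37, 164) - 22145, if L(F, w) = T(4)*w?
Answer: -11649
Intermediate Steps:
T(r) = 4*r**2 (T(r) = (2*r)*(2*r) = 4*r**2)
L(F, w) = 64*w (L(F, w) = (4*4**2)*w = (4*16)*w = 64*w)
L(37, 164) - 22145 = 64*164 - 22145 = 10496 - 22145 = -11649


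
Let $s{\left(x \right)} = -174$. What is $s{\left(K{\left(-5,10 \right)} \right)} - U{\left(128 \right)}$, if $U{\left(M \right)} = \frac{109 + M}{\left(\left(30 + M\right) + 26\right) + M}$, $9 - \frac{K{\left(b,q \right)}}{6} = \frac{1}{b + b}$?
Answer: $- \frac{18175}{104} \approx -174.76$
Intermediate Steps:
$K{\left(b,q \right)} = 54 - \frac{3}{b}$ ($K{\left(b,q \right)} = 54 - \frac{6}{b + b} = 54 - \frac{6}{2 b} = 54 - 6 \frac{1}{2 b} = 54 - \frac{3}{b}$)
$U{\left(M \right)} = \frac{109 + M}{56 + 2 M}$ ($U{\left(M \right)} = \frac{109 + M}{\left(56 + M\right) + M} = \frac{109 + M}{56 + 2 M}$)
$s{\left(K{\left(-5,10 \right)} \right)} - U{\left(128 \right)} = -174 - \frac{109 + 128}{2 \left(28 + 128\right)} = -174 - \frac{1}{2} \cdot \frac{1}{156} \cdot 237 = -174 - \frac{79}{104} = - \frac{18175}{104}$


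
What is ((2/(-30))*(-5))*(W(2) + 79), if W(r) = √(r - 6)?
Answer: 79/3 + 2*I/3 ≈ 26.333 + 0.66667*I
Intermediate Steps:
W(r) = √(-6 + r)
((2/(-30))*(-5))*(W(2) + 79) = ((2/(-30))*(-5))*(√(-6 + 2) + 79) = ((2*(-1/30))*(-5))*(√(-4) + 79) = (-1/15*(-5))*(2*I + 79) = (79 + 2*I)/3 = 79/3 + 2*I/3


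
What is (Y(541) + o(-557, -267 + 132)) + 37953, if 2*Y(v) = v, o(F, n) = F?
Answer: 75333/2 ≈ 37667.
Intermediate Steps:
Y(v) = v/2
(Y(541) + o(-557, -267 + 132)) + 37953 = ((½)*541 - 557) + 37953 = (541/2 - 557) + 37953 = -573/2 + 37953 = 75333/2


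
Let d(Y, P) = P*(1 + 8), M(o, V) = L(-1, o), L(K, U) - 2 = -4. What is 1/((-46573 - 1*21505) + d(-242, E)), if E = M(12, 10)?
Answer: -1/68096 ≈ -1.4685e-5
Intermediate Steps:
L(K, U) = -2 (L(K, U) = 2 - 4 = -2)
M(o, V) = -2
E = -2
d(Y, P) = 9*P (d(Y, P) = P*9 = 9*P)
1/((-46573 - 1*21505) + d(-242, E)) = 1/((-46573 - 1*21505) + 9*(-2)) = 1/((-46573 - 21505) - 18) = 1/(-68078 - 18) = 1/(-68096) = -1/68096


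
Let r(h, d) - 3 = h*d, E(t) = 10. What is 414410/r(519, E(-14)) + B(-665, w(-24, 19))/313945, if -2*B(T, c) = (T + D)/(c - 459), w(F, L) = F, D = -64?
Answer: 41892825817001/524961875970 ≈ 79.802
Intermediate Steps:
B(T, c) = -(-64 + T)/(2*(-459 + c)) (B(T, c) = -(T - 64)/(2*(c - 459)) = -(-64 + T)/(2*(-459 + c)))
r(h, d) = 3 + d*h (r(h, d) = 3 + h*d = 3 + d*h)
414410/r(519, E(-14)) + B(-665, w(-24, 19))/313945 = 414410/(3 + 10*519) + ((64 - 1*(-665))/(2*(-459 - 24)))/313945 = 414410/(3 + 5190) + ((½)*(64 + 665)/(-483))*(1/313945) = 414410/5193 + ((½)*(-1/483)*729)*(1/313945) = 414410*(1/5193) - 243/322*1/313945 = 414410/5193 - 243/101090290 = 41892825817001/524961875970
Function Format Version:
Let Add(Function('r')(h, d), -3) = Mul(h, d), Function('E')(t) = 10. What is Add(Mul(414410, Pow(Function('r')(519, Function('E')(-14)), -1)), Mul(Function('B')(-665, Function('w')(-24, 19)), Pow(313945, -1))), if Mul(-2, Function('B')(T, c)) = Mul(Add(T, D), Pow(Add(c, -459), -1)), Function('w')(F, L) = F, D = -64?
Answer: Rational(41892825817001, 524961875970) ≈ 79.802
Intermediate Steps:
Function('B')(T, c) = Mul(Rational(-1, 2), Pow(Add(-459, c), -1), Add(-64, T)) (Function('B')(T, c) = Mul(Rational(-1, 2), Mul(Add(T, -64), Pow(Add(c, -459), -1))) = Mul(Rational(-1, 2), Mul(Add(-64, T), Pow(Add(-459, c), -1))) = Mul(Rational(-1, 2), Mul(Pow(Add(-459, c), -1), Add(-64, T))) = Mul(Rational(-1, 2), Pow(Add(-459, c), -1), Add(-64, T)))
Function('r')(h, d) = Add(3, Mul(d, h)) (Function('r')(h, d) = Add(3, Mul(h, d)) = Add(3, Mul(d, h)))
Add(Mul(414410, Pow(Function('r')(519, Function('E')(-14)), -1)), Mul(Function('B')(-665, Function('w')(-24, 19)), Pow(313945, -1))) = Add(Mul(414410, Pow(Add(3, Mul(10, 519)), -1)), Mul(Mul(Rational(1, 2), Pow(Add(-459, -24), -1), Add(64, Mul(-1, -665))), Pow(313945, -1))) = Add(Mul(414410, Pow(Add(3, 5190), -1)), Mul(Mul(Rational(1, 2), Pow(-483, -1), Add(64, 665)), Rational(1, 313945))) = Add(Mul(414410, Pow(5193, -1)), Mul(Mul(Rational(1, 2), Rational(-1, 483), 729), Rational(1, 313945))) = Add(Mul(414410, Rational(1, 5193)), Mul(Rational(-243, 322), Rational(1, 313945))) = Add(Rational(414410, 5193), Rational(-243, 101090290)) = Rational(41892825817001, 524961875970)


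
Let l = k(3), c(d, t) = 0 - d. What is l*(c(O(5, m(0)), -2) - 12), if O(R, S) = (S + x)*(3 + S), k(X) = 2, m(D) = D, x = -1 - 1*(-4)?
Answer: -42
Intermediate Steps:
x = 3 (x = -1 + 4 = 3)
O(R, S) = (3 + S)² (O(R, S) = (S + 3)*(3 + S) = (3 + S)*(3 + S) = (3 + S)²)
c(d, t) = -d
l = 2
l*(c(O(5, m(0)), -2) - 12) = 2*(-(9 + 0² + 6*0) - 12) = 2*(-(9 + 0 + 0) - 12) = 2*(-1*9 - 12) = 2*(-9 - 12) = 2*(-21) = -42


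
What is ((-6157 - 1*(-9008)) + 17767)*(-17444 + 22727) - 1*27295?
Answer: 108897599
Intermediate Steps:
((-6157 - 1*(-9008)) + 17767)*(-17444 + 22727) - 1*27295 = ((-6157 + 9008) + 17767)*5283 - 27295 = (2851 + 17767)*5283 - 27295 = 20618*5283 - 27295 = 108924894 - 27295 = 108897599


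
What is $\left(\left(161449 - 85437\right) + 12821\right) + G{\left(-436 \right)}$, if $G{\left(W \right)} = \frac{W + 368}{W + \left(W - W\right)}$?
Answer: $\frac{9682814}{109} \approx 88833.0$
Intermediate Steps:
$G{\left(W \right)} = \frac{368 + W}{W}$ ($G{\left(W \right)} = \frac{368 + W}{W + 0} = \frac{368 + W}{W}$)
$\left(\left(161449 - 85437\right) + 12821\right) + G{\left(-436 \right)} = \left(\left(161449 - 85437\right) + 12821\right) + \frac{368 - 436}{-436} = \left(76012 + 12821\right) - - \frac{17}{109} = 88833 + \frac{17}{109} = \frac{9682814}{109}$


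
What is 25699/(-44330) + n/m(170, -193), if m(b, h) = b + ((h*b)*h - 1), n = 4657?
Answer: -5242982161/9055473570 ≈ -0.57899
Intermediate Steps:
m(b, h) = -1 + b + b*h² (m(b, h) = b + ((b*h)*h - 1) = b + (b*h² - 1) = b + (-1 + b*h²) = -1 + b + b*h²)
25699/(-44330) + n/m(170, -193) = 25699/(-44330) + 4657/(-1 + 170 + 170*(-193)²) = 25699*(-1/44330) + 4657/(-1 + 170 + 170*37249) = -829/1430 + 4657/(-1 + 170 + 6332330) = -829/1430 + 4657/6332499 = -5242982161/9055473570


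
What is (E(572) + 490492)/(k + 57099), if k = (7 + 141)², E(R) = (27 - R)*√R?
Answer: 490492/79003 - 1090*√143/79003 ≈ 6.0435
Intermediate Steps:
E(R) = √R*(27 - R)
k = 21904 (k = 148² = 21904)
(E(572) + 490492)/(k + 57099) = (√572*(27 - 1*572) + 490492)/(21904 + 57099) = ((2*√143)*(27 - 572) + 490492)/79003 = ((2*√143)*(-545) + 490492)*(1/79003) = (-1090*√143 + 490492)*(1/79003) = (490492 - 1090*√143)*(1/79003) = 490492/79003 - 1090*√143/79003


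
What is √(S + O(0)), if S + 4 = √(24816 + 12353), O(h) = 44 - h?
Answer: √(40 + √37169) ≈ 15.258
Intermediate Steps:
S = -4 + √37169 (S = -4 + √(24816 + 12353) = -4 + √37169 ≈ 188.79)
√(S + O(0)) = √((-4 + √37169) + (44 - 1*0)) = √((-4 + √37169) + (44 + 0)) = √((-4 + √37169) + 44) = √(40 + √37169)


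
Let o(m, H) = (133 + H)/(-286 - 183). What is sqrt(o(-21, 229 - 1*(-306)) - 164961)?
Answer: I*sqrt(36285299813)/469 ≈ 406.16*I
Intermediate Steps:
o(m, H) = -19/67 - H/469 (o(m, H) = (133 + H)/(-469) = (133 + H)*(-1/469) = -19/67 - H/469)
sqrt(o(-21, 229 - 1*(-306)) - 164961) = sqrt((-19/67 - (229 - 1*(-306))/469) - 164961) = sqrt((-19/67 - (229 + 306)/469) - 164961) = sqrt((-19/67 - 1/469*535) - 164961) = sqrt((-19/67 - 535/469) - 164961) = sqrt(-668/469 - 164961) = sqrt(-77367377/469) = I*sqrt(36285299813)/469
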